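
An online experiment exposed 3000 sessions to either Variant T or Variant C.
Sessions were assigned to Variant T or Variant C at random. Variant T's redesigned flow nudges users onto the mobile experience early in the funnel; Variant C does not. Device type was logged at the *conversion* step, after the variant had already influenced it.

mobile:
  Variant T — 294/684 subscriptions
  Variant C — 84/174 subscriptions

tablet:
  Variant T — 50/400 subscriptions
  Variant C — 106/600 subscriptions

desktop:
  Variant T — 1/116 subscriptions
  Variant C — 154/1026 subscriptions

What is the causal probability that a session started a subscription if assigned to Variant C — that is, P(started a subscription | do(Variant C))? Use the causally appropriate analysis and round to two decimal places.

0.19

Because the variant influences device type, device type is a post-treatment mediator, not a confounder. Stratifying on it would bias the estimate; the causal effect is the crude pooled difference.
So P(outcome | do(Variant C)) is just the pooled rate for Variant C: 344/1800 = 0.191.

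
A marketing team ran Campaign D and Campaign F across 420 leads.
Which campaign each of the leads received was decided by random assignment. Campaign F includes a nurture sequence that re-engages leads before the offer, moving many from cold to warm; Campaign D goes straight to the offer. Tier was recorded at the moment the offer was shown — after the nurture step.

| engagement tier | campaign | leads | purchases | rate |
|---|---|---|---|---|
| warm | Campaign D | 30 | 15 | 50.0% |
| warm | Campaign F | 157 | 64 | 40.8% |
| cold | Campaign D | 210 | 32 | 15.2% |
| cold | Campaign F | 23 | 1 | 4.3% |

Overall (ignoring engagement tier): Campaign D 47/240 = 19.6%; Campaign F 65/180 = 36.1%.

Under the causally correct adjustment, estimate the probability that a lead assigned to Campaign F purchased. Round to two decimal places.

Stratifying would compare campaigns among leads the campaigns themselves sorted into engagement tier groups — a form of selection on an intermediate. The unconditioned pooled rates give the total causal effect.
So P(outcome | do(Campaign F)) is just the pooled rate for Campaign F: 65/180 = 0.361.

0.36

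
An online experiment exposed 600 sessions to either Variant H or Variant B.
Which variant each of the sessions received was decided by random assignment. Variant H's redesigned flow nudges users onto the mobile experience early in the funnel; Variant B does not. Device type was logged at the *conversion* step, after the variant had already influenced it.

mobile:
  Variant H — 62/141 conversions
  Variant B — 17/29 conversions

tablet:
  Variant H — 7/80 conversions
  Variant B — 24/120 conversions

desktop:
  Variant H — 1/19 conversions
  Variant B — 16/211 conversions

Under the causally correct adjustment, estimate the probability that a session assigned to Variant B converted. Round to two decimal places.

Device type is recorded after the variant and is itself shifted by it — it sits on the causal path from variant to outcome. Conditioning on a mediator would strip out part of the effect we want; the pooled comparison gives the total causal effect.
So P(outcome | do(Variant B)) is just the pooled rate for Variant B: 57/360 = 0.158.

0.16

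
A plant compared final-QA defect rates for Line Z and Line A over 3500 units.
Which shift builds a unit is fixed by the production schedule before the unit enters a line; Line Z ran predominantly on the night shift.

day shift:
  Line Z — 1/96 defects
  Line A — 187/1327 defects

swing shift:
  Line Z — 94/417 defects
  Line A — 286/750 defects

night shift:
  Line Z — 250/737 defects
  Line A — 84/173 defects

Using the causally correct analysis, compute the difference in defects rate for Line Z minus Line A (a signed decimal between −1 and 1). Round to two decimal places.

Here shift is a common cause — it drives both which line a case falls under and the outcome. The crude comparison mixes populations; the stratum-specific rates are the causally relevant ones.
Adjusting over the population distribution of shift: 0.407·(0.010−0.141) + 0.333·(0.225−0.381) + 0.260·(0.339−0.486) = -0.143.

-0.14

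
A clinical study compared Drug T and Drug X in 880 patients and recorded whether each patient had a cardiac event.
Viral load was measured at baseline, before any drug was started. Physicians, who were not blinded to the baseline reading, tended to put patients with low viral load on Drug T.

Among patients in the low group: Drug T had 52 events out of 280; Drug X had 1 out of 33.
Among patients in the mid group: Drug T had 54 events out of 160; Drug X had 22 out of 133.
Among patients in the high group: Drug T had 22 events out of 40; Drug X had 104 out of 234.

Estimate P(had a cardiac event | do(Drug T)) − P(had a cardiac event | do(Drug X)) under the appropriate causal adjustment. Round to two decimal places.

Within every viral load level Drug X has the lower rate, yet pooled Drug T does — Simpson's reversal.
Viral load is set before the drug has any effect — it is not caused by the drug — and it independently drives the outcome. That makes it a confounder, so the causal comparison is within viral load levels.
Adjusting over the population distribution of viral load: 0.356·(0.186−0.030) + 0.333·(0.338−0.165) + 0.311·(0.550−0.444) = +0.145.

+0.15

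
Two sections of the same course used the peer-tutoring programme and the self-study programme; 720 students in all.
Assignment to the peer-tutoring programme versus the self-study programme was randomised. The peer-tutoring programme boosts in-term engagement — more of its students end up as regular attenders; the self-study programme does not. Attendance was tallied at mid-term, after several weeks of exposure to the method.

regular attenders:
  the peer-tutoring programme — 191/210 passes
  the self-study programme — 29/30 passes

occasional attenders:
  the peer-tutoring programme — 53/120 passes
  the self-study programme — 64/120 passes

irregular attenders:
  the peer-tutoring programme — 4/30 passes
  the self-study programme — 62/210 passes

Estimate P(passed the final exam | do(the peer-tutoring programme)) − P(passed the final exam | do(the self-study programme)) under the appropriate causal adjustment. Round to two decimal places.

Within every mid-term attendance level the self-study programme has the higher rate, yet pooled the peer-tutoring programme does — Simpson's reversal.
Mid-term attendance here is a post-treatment variable shaped by the teaching method; conditioning on it would introduce bias rather than remove it. The overall comparison is the causal one.
The causal difference is the pooled difference: 0.689 − 0.431 = +0.258.

+0.26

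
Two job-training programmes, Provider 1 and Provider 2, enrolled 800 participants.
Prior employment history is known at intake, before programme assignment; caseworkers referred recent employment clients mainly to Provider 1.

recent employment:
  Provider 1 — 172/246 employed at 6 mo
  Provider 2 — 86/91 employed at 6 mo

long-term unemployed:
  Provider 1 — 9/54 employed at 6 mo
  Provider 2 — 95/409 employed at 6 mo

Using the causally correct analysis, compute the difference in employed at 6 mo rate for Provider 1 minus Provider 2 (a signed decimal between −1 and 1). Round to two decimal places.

Here prior employment history is a common cause — it drives both which programme a case falls under and the outcome. The crude comparison mixes populations; the stratum-specific rates are the causally relevant ones.
Adjusting over the population distribution of prior employment history: 0.421·(0.699−0.945) + 0.579·(0.167−0.232) = -0.142.

-0.14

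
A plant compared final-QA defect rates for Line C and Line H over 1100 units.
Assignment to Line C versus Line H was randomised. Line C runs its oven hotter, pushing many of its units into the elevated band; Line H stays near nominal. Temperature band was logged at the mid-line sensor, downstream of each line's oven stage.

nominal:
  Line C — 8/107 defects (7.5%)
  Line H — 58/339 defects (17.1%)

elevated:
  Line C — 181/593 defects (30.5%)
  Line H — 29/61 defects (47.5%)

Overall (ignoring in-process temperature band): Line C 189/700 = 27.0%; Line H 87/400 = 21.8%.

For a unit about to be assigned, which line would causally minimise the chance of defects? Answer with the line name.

Stratifying would compare lines among units the lines themselves sorted into in-process temperature band groups — a form of selection on an intermediate. The unconditioned pooled rates give the total causal effect.
Pooled: Line C 27.0% vs Line H 21.8%; Line H is lower overall.

Line H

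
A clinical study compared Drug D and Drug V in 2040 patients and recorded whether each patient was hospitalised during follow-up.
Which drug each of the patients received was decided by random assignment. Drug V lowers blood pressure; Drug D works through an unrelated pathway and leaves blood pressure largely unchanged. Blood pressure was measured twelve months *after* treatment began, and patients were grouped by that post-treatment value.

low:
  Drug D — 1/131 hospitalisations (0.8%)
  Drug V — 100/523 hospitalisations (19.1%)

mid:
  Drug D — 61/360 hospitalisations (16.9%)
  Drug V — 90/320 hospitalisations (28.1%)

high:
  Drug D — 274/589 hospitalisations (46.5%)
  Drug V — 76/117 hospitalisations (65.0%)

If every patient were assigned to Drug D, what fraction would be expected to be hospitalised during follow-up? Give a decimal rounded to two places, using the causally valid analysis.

The distribution of blood pressure is itself part of what the drug does — it is an intermediate outcome. Holding it fixed would remove that part of the effect; the total effect is the pooled difference.
So P(outcome | do(Drug D)) is just the pooled rate for Drug D: 336/1080 = 0.311.

0.31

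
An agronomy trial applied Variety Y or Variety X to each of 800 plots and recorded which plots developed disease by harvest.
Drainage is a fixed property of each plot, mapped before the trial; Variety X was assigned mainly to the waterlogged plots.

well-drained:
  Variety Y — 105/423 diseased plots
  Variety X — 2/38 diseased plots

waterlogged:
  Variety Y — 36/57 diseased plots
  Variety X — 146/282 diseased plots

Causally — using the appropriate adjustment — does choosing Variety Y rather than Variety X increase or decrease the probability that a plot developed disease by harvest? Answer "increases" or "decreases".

increases

The imbalance in field drainage arose from how plots were allocated, not from anything the variety did; and field drainage independently affects the outcome. The pooled gap is confounded — condition on field drainage.
Within each level — well-drained: 24.8% vs 5.3%; waterlogged: 63.2% vs 51.8% — Variety X is lower every time.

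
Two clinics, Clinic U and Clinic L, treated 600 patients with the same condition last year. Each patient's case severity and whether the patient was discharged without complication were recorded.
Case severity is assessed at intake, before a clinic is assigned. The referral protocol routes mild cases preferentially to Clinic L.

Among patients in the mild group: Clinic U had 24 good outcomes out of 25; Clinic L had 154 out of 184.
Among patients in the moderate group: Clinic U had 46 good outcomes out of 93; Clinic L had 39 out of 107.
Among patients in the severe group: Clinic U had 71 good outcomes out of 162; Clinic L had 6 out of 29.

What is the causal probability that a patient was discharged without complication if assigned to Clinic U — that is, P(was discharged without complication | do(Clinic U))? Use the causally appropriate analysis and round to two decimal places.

0.64

Case severity satisfies the back-door criterion: it is not a descendant of the clinic, and it blocks the spurious path from clinic to outcome. Adjusting for it (i.e., using the within-case severity rates) gives the causal effect.
Standardising Clinic U to the population case severity mix: 0.348·24/25 + 0.333·46/93 + 0.318·71/162 = 0.639.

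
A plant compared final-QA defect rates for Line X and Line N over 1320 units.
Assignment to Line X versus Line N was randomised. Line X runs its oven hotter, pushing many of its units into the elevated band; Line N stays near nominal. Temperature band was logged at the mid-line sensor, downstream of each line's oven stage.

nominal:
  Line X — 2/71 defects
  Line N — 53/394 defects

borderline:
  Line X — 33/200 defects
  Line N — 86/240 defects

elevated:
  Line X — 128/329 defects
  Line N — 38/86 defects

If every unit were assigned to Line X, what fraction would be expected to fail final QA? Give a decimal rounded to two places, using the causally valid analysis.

0.27

The distribution of in-process temperature band is itself part of what the line does — it is an intermediate outcome. Holding it fixed would remove that part of the effect; the total effect is the pooled difference.
So P(outcome | do(Line X)) is just the pooled rate for Line X: 163/600 = 0.272.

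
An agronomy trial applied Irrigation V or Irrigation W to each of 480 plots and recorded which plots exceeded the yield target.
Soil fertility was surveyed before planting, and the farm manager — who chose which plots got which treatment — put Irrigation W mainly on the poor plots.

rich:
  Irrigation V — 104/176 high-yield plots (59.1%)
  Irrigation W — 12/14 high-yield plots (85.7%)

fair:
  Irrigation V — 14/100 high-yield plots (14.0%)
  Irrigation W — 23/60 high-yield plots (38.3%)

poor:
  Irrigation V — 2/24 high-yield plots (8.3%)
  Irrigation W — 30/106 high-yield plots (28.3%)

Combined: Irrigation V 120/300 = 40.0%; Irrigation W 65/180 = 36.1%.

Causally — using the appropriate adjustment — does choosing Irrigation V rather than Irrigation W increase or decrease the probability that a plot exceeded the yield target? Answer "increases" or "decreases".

decreases

Soil fertility differs across irrigations for reasons unrelated to any effect of the irrigation itself, and it separately predicts the outcome — a classic confounder. We must compare within soil fertility levels.
Within each level — rich: 59.1% vs 85.7%; fair: 14.0% vs 38.3%; poor: 8.3% vs 28.3% — Irrigation W is higher every time.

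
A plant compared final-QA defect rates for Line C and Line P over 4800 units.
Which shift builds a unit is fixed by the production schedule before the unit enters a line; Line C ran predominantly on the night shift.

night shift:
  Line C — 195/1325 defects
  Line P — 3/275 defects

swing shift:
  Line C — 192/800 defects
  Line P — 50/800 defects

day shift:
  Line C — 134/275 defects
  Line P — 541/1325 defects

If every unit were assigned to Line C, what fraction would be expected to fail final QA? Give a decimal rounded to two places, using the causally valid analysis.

0.29

The imbalance in shift arose from how units were allocated, not from anything the line did; and shift independently affects the outcome. The pooled gap is confounded — condition on shift.
Standardising Line C to the population shift mix: 0.333·195/1325 + 0.333·192/800 + 0.333·134/275 = 0.291.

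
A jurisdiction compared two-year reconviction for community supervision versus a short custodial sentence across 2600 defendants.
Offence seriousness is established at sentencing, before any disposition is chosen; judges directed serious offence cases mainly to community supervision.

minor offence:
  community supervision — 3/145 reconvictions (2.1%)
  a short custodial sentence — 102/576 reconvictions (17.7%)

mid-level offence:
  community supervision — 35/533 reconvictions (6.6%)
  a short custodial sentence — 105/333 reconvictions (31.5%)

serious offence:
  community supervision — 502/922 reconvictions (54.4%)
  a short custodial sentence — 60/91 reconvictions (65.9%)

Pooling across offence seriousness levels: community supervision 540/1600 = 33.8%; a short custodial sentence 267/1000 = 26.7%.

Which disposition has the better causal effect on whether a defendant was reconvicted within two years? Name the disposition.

community supervision

community supervision is lower inside every offence seriousness stratum but a short custodial sentence is lower in aggregate. Whether to stratify depends on how offence seriousness relates to the disposition.
Here offence seriousness is a common cause — it drives both which disposition a case falls under and the outcome. The crude comparison mixes populations; the stratum-specific rates are the causally relevant ones.
Within each level — minor offence: 2.1% vs 17.7%; mid-level offence: 6.6% vs 31.5%; serious offence: 54.4% vs 65.9% — community supervision is lower every time.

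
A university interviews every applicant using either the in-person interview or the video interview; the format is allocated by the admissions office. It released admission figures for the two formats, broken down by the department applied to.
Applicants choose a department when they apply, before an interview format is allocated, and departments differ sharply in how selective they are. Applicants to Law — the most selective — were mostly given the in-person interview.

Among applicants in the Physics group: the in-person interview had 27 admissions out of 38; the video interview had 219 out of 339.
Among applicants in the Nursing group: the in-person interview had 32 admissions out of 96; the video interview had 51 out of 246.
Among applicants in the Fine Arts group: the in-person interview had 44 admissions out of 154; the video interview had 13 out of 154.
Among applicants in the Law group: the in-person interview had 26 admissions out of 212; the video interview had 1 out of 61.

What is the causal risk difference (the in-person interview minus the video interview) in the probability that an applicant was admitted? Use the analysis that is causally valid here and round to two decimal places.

+0.12

Nothing the interview format does changes department; the imbalance is an allocation artefact. With department also predicting the outcome, the pooled figure is confounded, and the within-stratum comparison is the causal one.
Adjusting over the population distribution of department: 0.290·(0.711−0.646) + 0.263·(0.333−0.207) + 0.237·(0.286−0.084) + 0.210·(0.123−0.016) = +0.122.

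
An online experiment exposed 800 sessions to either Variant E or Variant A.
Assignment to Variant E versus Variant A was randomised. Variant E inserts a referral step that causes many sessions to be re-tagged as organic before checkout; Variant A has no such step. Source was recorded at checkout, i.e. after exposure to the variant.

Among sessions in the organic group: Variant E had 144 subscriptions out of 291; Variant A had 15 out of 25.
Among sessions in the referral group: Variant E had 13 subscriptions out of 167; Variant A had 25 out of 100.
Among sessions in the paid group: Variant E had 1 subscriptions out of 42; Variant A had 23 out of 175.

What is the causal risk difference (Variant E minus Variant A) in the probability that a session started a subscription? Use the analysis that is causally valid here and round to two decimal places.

The traffic source-specific comparison favours Variant A throughout, but the pooled figures favour Variant E. The question is whether to condition on traffic source.
The distribution of traffic source is itself part of what the variant does — it is an intermediate outcome. Holding it fixed would remove that part of the effect; the total effect is the pooled difference.
The causal difference is the pooled difference: 0.316 − 0.210 = +0.106.

+0.11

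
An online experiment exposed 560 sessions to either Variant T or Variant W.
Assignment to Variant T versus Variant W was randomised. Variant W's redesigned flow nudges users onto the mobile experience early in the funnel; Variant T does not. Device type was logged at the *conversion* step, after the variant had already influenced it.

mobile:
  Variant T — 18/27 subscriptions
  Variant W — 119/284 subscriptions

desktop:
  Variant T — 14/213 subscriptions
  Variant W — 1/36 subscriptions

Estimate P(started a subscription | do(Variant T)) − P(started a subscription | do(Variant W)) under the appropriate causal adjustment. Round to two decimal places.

-0.24

The stratified and pooled comparisons disagree (Variant T wins within each device type; Variant W wins overall), so the answer turns on the causal role of device type.
Because the variant influences device type, device type is a post-treatment mediator, not a confounder. Stratifying on it would bias the estimate; the causal effect is the crude pooled difference.
The causal difference is the pooled difference: 0.133 − 0.375 = -0.242.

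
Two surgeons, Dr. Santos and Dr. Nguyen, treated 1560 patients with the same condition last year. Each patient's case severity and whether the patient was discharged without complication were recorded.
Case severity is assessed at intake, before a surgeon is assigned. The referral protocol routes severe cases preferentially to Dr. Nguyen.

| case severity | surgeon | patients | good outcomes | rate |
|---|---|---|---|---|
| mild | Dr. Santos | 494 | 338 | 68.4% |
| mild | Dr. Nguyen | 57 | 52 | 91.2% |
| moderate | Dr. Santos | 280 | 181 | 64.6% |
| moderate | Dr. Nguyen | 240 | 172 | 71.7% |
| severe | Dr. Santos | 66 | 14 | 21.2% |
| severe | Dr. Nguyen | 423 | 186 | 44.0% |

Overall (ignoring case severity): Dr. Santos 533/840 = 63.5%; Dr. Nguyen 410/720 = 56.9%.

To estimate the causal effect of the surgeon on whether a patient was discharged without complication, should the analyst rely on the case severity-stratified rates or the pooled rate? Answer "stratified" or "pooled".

stratified

Within every case severity level Dr. Nguyen has the higher rate, yet pooled Dr. Santos does — Simpson's reversal.
Case severity differs across surgeons for reasons unrelated to any effect of the surgeon itself, and it separately predicts the outcome — a classic confounder. We must compare within case severity levels.
Within each level — mild: 68.4% vs 91.2%; moderate: 64.6% vs 71.7%; severe: 21.2% vs 44.0% — Dr. Nguyen is higher every time.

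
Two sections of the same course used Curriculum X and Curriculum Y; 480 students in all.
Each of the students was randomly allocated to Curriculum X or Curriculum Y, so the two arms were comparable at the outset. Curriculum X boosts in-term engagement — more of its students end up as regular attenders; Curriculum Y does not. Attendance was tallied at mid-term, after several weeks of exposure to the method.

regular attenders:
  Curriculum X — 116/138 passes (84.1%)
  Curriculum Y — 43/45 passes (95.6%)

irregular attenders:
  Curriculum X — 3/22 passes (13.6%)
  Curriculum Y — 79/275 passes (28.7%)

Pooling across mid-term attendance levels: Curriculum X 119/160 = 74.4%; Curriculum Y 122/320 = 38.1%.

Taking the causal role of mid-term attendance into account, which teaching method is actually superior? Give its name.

Curriculum X

Mid-term attendance is recorded after the teaching method and is itself shifted by it — it sits on the causal path from teaching method to outcome. Conditioning on a mediator would strip out part of the effect we want; the pooled comparison gives the total causal effect.
Pooled: Curriculum X 74.4% vs Curriculum Y 38.1%; Curriculum X is higher overall.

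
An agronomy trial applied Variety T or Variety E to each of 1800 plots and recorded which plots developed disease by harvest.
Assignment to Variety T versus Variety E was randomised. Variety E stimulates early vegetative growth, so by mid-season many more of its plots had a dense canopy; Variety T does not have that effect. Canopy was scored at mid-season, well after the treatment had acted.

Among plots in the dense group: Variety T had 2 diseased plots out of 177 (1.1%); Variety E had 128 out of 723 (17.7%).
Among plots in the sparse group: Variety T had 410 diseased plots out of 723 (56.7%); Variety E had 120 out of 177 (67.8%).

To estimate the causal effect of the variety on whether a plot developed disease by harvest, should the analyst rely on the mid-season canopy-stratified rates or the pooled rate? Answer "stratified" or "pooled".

pooled

The stratified and pooled comparisons disagree (Variety T wins within each mid-season canopy; Variety E wins overall), so the answer turns on the causal role of mid-season canopy.
Stratifying would compare varietys among plots the varietys themselves sorted into mid-season canopy groups — a form of selection on an intermediate. The unconditioned pooled rates give the total causal effect.
Pooled: Variety T 45.8% vs Variety E 27.6%; Variety E is lower overall.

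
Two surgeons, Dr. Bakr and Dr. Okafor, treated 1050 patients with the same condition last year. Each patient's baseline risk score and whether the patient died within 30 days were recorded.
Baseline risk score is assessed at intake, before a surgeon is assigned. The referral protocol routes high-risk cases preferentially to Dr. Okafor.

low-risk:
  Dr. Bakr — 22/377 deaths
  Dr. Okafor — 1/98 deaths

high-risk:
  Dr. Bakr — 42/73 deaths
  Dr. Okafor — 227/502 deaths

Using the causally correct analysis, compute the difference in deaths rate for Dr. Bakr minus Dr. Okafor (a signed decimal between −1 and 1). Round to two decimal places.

+0.09

Baseline risk score is set before the surgeon has any effect — it is not caused by the surgeon — and it independently drives the outcome. That makes it a confounder, so the causal comparison is within baseline risk score levels.
Adjusting over the population distribution of baseline risk score: 0.452·(0.058−0.010) + 0.548·(0.575−0.452) = +0.089.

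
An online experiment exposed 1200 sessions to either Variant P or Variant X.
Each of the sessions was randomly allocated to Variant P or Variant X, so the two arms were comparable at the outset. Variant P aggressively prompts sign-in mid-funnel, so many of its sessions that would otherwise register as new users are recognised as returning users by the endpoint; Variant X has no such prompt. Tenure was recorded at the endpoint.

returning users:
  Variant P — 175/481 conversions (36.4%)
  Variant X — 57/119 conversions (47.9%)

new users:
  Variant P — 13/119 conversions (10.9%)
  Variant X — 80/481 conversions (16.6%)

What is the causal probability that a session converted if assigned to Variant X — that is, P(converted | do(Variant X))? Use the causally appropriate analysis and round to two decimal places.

Variant X is higher inside every user tenure stratum but Variant P is higher in aggregate. Whether to stratify depends on how user tenure relates to the variant.
User tenure lies on the pathway variant → user tenure → outcome, so adjusting for it blocks the indirect effect. For the total causal effect of variant, use the unadjusted pooled rates.
So P(outcome | do(Variant X)) is just the pooled rate for Variant X: 137/600 = 0.228.

0.23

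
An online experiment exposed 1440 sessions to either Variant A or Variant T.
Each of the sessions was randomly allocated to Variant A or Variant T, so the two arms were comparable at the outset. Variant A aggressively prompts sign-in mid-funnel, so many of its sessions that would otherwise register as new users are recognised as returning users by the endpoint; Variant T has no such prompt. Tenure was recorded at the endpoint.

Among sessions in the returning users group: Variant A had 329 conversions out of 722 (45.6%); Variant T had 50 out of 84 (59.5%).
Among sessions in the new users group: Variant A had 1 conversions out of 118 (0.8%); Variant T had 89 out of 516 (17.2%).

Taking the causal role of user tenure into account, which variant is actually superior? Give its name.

Variant A

Stratifying would compare variants among sessions the variants themselves sorted into user tenure groups — a form of selection on an intermediate. The unconditioned pooled rates give the total causal effect.
Pooled: Variant A 39.3% vs Variant T 23.2%; Variant A is higher overall.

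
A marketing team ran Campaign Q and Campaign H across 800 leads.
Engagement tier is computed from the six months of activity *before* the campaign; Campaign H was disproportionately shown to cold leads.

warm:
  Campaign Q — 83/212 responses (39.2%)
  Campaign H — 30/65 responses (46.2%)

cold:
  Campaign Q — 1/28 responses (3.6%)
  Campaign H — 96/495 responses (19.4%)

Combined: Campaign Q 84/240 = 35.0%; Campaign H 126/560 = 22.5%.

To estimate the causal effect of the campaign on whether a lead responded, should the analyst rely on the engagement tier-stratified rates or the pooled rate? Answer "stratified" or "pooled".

stratified

Engagement tier differs across campaigns for reasons unrelated to any effect of the campaign itself, and it separately predicts the outcome — a classic confounder. We must compare within engagement tier levels.
Within each level — warm: 39.2% vs 46.2%; cold: 3.6% vs 19.4% — Campaign H is higher every time.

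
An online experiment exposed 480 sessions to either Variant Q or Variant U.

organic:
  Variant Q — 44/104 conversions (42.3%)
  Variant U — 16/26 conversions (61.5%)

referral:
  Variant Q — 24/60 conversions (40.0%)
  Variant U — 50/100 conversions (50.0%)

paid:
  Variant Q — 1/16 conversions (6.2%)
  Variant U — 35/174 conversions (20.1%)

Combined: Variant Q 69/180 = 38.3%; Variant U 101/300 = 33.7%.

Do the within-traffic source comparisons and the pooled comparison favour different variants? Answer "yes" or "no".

yes

Within each traffic source level (organic 42.3% vs 61.5%; referral 40.0% vs 50.0%; paid 6.2% vs 20.1%), Variant U has the higher rate every time. Pooled: 38.3% vs 33.7% — Variant Q has the higher rate overall. The two comparisons disagree.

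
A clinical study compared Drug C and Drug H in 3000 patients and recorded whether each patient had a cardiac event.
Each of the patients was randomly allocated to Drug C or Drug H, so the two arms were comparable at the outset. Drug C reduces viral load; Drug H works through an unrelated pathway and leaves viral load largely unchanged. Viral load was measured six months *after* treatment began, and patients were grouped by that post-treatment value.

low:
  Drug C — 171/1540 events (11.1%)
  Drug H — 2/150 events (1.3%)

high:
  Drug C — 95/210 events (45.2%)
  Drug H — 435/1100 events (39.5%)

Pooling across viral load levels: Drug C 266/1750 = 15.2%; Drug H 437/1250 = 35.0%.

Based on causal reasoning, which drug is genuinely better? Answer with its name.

Viral load is downstream of the drug. One should not condition on a consequence of treatment, so the overall rates are the right comparison.
Pooled: Drug C 15.2% vs Drug H 35.0%; Drug C is lower overall.

Drug C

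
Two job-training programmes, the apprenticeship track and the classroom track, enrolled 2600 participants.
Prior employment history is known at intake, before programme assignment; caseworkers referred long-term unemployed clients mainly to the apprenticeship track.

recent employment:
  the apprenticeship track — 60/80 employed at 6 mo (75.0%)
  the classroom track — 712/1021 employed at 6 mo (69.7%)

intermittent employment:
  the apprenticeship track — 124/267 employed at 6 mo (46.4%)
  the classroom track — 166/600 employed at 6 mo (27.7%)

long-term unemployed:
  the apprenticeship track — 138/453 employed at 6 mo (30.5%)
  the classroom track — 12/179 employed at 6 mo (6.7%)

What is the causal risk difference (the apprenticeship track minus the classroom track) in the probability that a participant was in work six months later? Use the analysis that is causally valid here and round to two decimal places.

+0.14

The stratified and pooled comparisons disagree (the apprenticeship track wins within each prior employment history; the classroom track wins overall), so the answer turns on the causal role of prior employment history.
The imbalance in prior employment history arose from how participants were allocated, not from anything the programme did; and prior employment history independently affects the outcome. The pooled gap is confounded — condition on prior employment history.
Adjusting over the population distribution of prior employment history: 0.423·(0.750−0.697) + 0.333·(0.464−0.277) + 0.243·(0.305−0.067) = +0.143.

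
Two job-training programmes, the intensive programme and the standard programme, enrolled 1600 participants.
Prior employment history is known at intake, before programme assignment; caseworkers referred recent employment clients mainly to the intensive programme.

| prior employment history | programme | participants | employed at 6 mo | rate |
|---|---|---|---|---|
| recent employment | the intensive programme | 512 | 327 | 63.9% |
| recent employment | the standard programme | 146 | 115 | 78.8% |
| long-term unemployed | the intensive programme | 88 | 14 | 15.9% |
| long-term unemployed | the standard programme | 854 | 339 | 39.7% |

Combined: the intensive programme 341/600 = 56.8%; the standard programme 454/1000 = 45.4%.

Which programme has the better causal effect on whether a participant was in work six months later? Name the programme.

The prior employment history-specific comparison favours the standard programme throughout, but the pooled figures favour the intensive programme. The question is whether to condition on prior employment history.
The imbalance in prior employment history arose from how participants were allocated, not from anything the programme did; and prior employment history independently affects the outcome. The pooled gap is confounded — condition on prior employment history.
Within each level — recent employment: 63.9% vs 78.8%; long-term unemployed: 15.9% vs 39.7% — the standard programme is higher every time.

the standard programme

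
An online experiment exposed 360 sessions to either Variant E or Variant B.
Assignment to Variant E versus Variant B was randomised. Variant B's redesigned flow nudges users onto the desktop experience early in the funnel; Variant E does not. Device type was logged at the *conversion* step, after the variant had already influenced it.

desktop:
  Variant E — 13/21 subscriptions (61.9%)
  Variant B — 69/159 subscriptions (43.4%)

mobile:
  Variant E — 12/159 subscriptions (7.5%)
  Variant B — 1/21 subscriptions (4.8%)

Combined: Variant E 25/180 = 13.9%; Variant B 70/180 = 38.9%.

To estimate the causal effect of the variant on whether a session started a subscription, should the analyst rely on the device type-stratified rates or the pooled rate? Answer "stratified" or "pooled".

The device type-specific comparison favours Variant E throughout, but the pooled figures favour Variant B. The question is whether to condition on device type.
Device type is recorded after the variant and is itself shifted by it — it sits on the causal path from variant to outcome. Conditioning on a mediator would strip out part of the effect we want; the pooled comparison gives the total causal effect.
Pooled: Variant E 13.9% vs Variant B 38.9%; Variant B is higher overall.

pooled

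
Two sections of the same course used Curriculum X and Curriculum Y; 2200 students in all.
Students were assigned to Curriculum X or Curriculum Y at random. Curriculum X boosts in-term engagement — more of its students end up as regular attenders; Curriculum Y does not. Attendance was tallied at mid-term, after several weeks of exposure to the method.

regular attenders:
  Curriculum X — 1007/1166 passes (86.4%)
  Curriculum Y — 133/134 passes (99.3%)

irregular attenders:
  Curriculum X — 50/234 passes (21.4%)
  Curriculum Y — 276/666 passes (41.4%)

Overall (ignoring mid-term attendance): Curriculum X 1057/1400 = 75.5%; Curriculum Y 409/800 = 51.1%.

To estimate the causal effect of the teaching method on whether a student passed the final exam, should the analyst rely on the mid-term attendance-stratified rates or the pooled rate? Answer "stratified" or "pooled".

pooled

Mid-term attendance lies on the pathway teaching method → mid-term attendance → outcome, so adjusting for it blocks the indirect effect. For the total causal effect of teaching method, use the unadjusted pooled rates.
Pooled: Curriculum X 75.5% vs Curriculum Y 51.1%; Curriculum X is higher overall.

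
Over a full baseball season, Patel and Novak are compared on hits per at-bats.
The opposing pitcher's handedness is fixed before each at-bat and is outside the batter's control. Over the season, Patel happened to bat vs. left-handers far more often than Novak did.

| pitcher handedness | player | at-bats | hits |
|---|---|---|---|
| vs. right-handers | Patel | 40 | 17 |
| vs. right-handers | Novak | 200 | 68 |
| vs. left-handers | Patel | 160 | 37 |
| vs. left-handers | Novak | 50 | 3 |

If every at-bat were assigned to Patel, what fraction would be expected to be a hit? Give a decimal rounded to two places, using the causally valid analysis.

0.33

Here pitcher handedness is a common cause — it drives both which player a case falls under and the outcome. The crude comparison mixes populations; the stratum-specific rates are the causally relevant ones.
Standardising Patel to the population pitcher handedness mix: 0.533·17/40 + 0.467·37/160 = 0.335.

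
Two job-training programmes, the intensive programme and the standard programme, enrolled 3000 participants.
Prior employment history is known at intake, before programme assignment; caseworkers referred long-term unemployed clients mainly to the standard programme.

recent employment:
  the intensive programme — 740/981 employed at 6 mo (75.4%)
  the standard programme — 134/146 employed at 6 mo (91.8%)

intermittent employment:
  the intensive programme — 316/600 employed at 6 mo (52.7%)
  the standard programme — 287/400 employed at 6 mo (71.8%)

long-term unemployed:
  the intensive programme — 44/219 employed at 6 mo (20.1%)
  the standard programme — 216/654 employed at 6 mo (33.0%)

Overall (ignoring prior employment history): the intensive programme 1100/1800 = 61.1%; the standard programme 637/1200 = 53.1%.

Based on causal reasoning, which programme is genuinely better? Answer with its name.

the standard programme

Within every prior employment history level the standard programme has the higher rate, yet pooled the intensive programme does — Simpson's reversal.
Prior employment history satisfies the back-door criterion: it is not a descendant of the programme, and it blocks the spurious path from programme to outcome. Adjusting for it (i.e., using the within-prior employment history rates) gives the causal effect.
Within each level — recent employment: 75.4% vs 91.8%; intermittent employment: 52.7% vs 71.8%; long-term unemployed: 20.1% vs 33.0% — the standard programme is higher every time.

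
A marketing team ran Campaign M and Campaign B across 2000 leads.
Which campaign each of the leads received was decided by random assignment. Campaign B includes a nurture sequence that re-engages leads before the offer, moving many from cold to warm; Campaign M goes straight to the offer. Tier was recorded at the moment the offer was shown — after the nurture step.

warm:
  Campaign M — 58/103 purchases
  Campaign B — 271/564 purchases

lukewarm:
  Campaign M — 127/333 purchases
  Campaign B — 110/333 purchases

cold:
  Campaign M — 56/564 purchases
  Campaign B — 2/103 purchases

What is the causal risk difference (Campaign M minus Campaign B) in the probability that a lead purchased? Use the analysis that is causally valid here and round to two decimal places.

Engagement tier is downstream of the campaign. One should not condition on a consequence of treatment, so the overall rates are the right comparison.
The causal difference is the pooled difference: 0.241 − 0.383 = -0.142.

-0.14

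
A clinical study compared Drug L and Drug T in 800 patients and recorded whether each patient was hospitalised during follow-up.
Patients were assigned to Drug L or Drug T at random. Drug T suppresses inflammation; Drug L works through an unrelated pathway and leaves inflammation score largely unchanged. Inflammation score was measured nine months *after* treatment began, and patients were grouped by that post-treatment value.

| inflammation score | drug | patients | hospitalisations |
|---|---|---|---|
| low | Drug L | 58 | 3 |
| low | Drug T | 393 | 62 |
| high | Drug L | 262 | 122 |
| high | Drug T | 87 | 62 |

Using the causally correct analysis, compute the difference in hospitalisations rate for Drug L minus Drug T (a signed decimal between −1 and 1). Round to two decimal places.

Inflammation score is recorded after the drug and is itself shifted by it — it sits on the causal path from drug to outcome. Conditioning on a mediator would strip out part of the effect we want; the pooled comparison gives the total causal effect.
The causal difference is the pooled difference: 0.391 − 0.258 = +0.132.

+0.13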